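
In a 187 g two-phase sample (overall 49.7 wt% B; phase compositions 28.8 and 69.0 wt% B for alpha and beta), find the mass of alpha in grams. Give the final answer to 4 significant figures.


f_alpha = (C_beta - C0) / (C_beta - C_alpha)
f_alpha = (69.0 - 49.7) / (69.0 - 28.8) = 0.4801
m_alpha = f_alpha * m_total = 0.4801 * 187 = 89.78 g


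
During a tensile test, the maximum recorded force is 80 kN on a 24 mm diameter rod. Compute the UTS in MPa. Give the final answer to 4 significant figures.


A0 = pi*(d/2)^2 = pi*(24/2)^2 = 452.389 mm^2
UTS = F_max / A0 = 80*1000 / 452.389
UTS = 176.8 MPa


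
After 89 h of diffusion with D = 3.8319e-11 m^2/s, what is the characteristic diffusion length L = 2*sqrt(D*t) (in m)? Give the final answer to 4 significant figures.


t = 89 hr = 320400 s
Diffusion length = 2*sqrt(D*t)
= 2*sqrt(3.8319e-11 * 320400)
= 7.008e-03 m


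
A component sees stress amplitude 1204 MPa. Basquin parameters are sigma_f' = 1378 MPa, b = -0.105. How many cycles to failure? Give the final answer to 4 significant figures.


sigma_a = sigma_f' * (2*Nf)^b
2*Nf = (sigma_a / sigma_f')^(1/b)
2*Nf = (1204 / 1378)^(1/-0.105)
2*Nf = 3.61669
Nf = 1.808 cycles


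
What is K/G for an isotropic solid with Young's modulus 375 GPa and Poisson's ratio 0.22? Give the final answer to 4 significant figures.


G = E / (2*(1+nu))
G = 375 / (2*(1+0.22)) = 153.689 GPa
K = E / (3*(1-2*nu))
K = 375 / (3*(1-2*0.22)) = 223.214 GPa
K/G = 223.214 / 153.689 = 1.452


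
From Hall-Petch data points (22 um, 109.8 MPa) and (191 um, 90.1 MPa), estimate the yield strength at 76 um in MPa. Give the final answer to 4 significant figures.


sigma_y = sigma0 + k / sqrt(d)
1/sqrt(d1) = 1/sqrt(2.2e-05) = 213.201;  1/sqrt(d2) = 72.3575
k = (sigma1 - sigma2) / (1/sqrt(d1) - 1/sqrt(d2)) = (109.8 - 90.1) / (213.201 - 72.3575) = 0.139872 MPa*m^0.5
sigma0 = sigma1 - k/sqrt(d1) = 109.8 - 0.139872*213.201 = 79.9792 MPa
sigma_y(d3) = 79.9792 + 0.139872 / sqrt(7.6e-05) = 96.02 MPa


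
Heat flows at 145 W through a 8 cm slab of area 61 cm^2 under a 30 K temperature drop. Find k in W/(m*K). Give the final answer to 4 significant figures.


k = Q*L / (A*dT)
L = 0.08 m, A = 6.1e-03 m^2
k = 145 * 0.08 / (6.1e-03 * 30)
k = 63.39 W/(m*K)


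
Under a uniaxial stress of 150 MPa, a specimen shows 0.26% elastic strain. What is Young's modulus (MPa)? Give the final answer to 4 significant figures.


E = sigma / epsilon
epsilon = 0.26% = 2.6e-03
E = 150 / 2.6e-03
E = 57690 MPa


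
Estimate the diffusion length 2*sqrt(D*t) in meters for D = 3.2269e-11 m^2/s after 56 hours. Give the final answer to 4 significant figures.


t = 56 hr = 201600 s
Diffusion length = 2*sqrt(D*t)
= 2*sqrt(3.2269e-11 * 201600)
= 5.101e-03 m


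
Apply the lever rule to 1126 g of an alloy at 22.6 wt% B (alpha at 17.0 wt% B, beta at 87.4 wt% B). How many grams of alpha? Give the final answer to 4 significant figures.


f_alpha = (C_beta - C0) / (C_beta - C_alpha)
f_alpha = (87.4 - 22.6) / (87.4 - 17.0) = 0.920455
m_alpha = f_alpha * m_total = 0.920455 * 1126 = 1036 g


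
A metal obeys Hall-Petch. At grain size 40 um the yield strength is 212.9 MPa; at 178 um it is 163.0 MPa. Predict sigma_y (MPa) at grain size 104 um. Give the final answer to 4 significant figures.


sigma_y = sigma0 + k / sqrt(d)
1/sqrt(d1) = 1/sqrt(4e-05) = 158.114;  1/sqrt(d2) = 74.9532
k = (sigma1 - sigma2) / (1/sqrt(d1) - 1/sqrt(d2)) = (212.9 - 163.0) / (158.114 - 74.9532) = 0.600043 MPa*m^0.5
sigma0 = sigma1 - k/sqrt(d1) = 212.9 - 0.600043*158.114 = 118.025 MPa
sigma_y(d3) = 118.025 + 0.600043 / sqrt(1.04e-04) = 176.9 MPa


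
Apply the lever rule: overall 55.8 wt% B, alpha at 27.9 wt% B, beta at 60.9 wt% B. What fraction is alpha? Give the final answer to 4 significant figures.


f_alpha = (C_beta - C0) / (C_beta - C_alpha)
f_alpha = (60.9 - 55.8) / (60.9 - 27.9)
f_alpha = 0.1545


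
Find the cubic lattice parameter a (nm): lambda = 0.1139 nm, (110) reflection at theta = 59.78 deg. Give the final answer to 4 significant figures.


d = lambda / (2*sin(theta))
d = 0.1139 / (2*sin(59.78 deg))
d = 0.0659068 nm
a = d * sqrt(h^2+k^2+l^2) = 0.0659068 * sqrt(2)
a = 0.09321 nm


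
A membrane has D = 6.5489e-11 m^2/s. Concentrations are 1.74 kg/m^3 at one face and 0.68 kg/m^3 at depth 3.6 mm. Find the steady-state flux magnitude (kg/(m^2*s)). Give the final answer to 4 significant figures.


J = -D * (dC/dx) = D * (C1 - C2) / dx
J = 6.5489e-11 * (1.74 - 0.68) / 3.6e-03
J = 1.928e-08 kg/(m^2*s)


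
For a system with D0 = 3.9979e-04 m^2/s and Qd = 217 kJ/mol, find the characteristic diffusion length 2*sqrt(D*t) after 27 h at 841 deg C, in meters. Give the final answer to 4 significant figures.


Step 1: D = D0 * exp(-Qd/(R*T))
T = 1114.15 K
D = 3.9979e-04 * exp(-217e3 / (8.314 * 1114.15)) = 2.67833e-14 m^2/s
Step 2: L = 2*sqrt(D*t)
t = 27 h = 97200 s
L = 2*sqrt(2.67833e-14 * 97200) = 1.02e-04 m


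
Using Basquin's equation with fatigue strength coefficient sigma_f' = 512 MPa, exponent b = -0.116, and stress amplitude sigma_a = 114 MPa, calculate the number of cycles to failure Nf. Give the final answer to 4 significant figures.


sigma_a = sigma_f' * (2*Nf)^b
2*Nf = (sigma_a / sigma_f')^(1/b)
2*Nf = (114 / 512)^(1/-0.116)
2*Nf = 420569
Nf = 210300 cycles


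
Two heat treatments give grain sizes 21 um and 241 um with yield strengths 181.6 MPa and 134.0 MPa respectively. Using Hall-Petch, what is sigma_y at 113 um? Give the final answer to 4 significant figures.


sigma_y = sigma0 + k / sqrt(d)
1/sqrt(d1) = 1/sqrt(2.1e-05) = 218.218;  1/sqrt(d2) = 64.4157
k = (sigma1 - sigma2) / (1/sqrt(d1) - 1/sqrt(d2)) = (181.6 - 134.0) / (218.218 - 64.4157) = 0.309488 MPa*m^0.5
sigma0 = sigma1 - k/sqrt(d1) = 181.6 - 0.309488*218.218 = 114.064 MPa
sigma_y(d3) = 114.064 + 0.309488 / sqrt(1.13e-04) = 143.2 MPa


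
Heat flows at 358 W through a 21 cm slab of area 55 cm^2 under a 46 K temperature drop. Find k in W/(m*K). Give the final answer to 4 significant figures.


k = Q*L / (A*dT)
L = 0.21 m, A = 5.5e-03 m^2
k = 358 * 0.21 / (5.5e-03 * 46)
k = 297.2 W/(m*K)


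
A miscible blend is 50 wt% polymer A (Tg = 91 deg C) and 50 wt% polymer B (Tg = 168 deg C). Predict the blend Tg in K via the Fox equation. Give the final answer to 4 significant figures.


1/Tg = w1/Tg1 + w2/Tg2 (in Kelvin)
Tg1 = 364.15 K, Tg2 = 441.15 K
1/Tg = 0.5/364.15 + 0.5/441.15
Tg = 399 K


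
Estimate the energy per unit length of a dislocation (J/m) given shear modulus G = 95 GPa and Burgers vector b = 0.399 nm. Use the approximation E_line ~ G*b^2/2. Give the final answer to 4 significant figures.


E = G*b^2/2
b = 0.399 nm = 3.99e-10 m
G = 95 GPa = 9.5e+10 Pa
E = 0.5 * 9.5e+10 * (3.99e-10)^2
E = 7.562e-09 J/m


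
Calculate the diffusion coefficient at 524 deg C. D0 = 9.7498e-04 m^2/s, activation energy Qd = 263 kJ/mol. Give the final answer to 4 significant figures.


D = D0 * exp(-Qd / (R*T))
T = 797.15 K
D = 9.7498e-04 * exp(-263e3 / (8.314 * 797.15))
D = 5.686e-21 m^2/s


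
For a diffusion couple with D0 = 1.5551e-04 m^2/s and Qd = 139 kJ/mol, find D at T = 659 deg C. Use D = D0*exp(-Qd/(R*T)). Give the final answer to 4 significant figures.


D = D0 * exp(-Qd / (R*T))
T = 932.15 K
D = 1.5551e-04 * exp(-139e3 / (8.314 * 932.15))
D = 2.526e-12 m^2/s


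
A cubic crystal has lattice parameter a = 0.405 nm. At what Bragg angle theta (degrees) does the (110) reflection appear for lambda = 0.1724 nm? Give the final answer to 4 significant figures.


d = a / sqrt(h^2+k^2+l^2)
d = 0.405 / sqrt(2) = 0.286378 nm
lambda = 2*d*sin(theta)  =>  sin(theta) = lambda / (2*d)
sin(theta) = 0.1724 / (2 * 0.286378) = 0.301001
theta = 17.52 deg


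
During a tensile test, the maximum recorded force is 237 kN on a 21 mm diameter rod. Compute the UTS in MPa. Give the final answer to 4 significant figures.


A0 = pi*(d/2)^2 = pi*(21/2)^2 = 346.361 mm^2
UTS = F_max / A0 = 237*1000 / 346.361
UTS = 684.3 MPa


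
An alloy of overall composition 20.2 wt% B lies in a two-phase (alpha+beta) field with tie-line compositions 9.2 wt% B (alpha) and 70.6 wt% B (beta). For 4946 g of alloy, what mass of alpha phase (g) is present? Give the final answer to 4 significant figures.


f_alpha = (C_beta - C0) / (C_beta - C_alpha)
f_alpha = (70.6 - 20.2) / (70.6 - 9.2) = 0.820847
m_alpha = f_alpha * m_total = 0.820847 * 4946 = 4060 g


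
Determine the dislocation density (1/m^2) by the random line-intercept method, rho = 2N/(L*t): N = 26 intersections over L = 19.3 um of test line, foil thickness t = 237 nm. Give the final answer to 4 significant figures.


rho = 2N / (L * t)
L = 19.3 um = 1.93e-05 m, t = 237 nm = 2.37e-07 m
rho = 2 * 26 / (1.93e-05 * 2.37e-07)
rho = 1.137e+13 1/m^2


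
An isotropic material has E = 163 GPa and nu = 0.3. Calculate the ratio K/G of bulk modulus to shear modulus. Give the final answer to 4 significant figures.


G = E / (2*(1+nu))
G = 163 / (2*(1+0.3)) = 62.6923 GPa
K = E / (3*(1-2*nu))
K = 163 / (3*(1-2*0.3)) = 135.833 GPa
K/G = 135.833 / 62.6923 = 2.167


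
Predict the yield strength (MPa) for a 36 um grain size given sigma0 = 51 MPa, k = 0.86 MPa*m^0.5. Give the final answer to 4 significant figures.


sigma_y = sigma0 + k / sqrt(d)
d = 36 um = 3.6e-05 m
sigma_y = 51 + 0.86 / sqrt(3.6e-05)
sigma_y = 194.3 MPa


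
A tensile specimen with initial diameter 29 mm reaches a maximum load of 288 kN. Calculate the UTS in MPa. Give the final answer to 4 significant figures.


A0 = pi*(d/2)^2 = pi*(29/2)^2 = 660.52 mm^2
UTS = F_max / A0 = 288*1000 / 660.52
UTS = 436 MPa


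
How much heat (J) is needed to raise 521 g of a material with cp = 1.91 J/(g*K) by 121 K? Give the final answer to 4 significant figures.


Q = m * cp * dT
Q = 521 * 1.91 * 121
Q = 120400 J


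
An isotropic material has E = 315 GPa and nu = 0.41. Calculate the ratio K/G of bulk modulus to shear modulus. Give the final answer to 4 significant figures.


G = E / (2*(1+nu))
G = 315 / (2*(1+0.41)) = 111.702 GPa
K = E / (3*(1-2*nu))
K = 315 / (3*(1-2*0.41)) = 583.333 GPa
K/G = 583.333 / 111.702 = 5.222


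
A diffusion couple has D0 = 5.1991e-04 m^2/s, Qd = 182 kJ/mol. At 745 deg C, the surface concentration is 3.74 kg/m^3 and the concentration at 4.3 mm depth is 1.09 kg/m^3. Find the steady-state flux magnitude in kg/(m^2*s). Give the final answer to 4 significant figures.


Step 1: D = D0 * exp(-Qd/(R*T))
T = 745 + 273.15 = 1018.15 K
D = 5.1991e-04 * exp(-182e3 / (8.314 * 1018.15)) = 2.38978e-13 m^2/s
Step 2: J = D * (C1 - C2) / dx
J = 2.38978e-13 * (3.74 - 1.09) / 4.3e-03
J = 1.473e-10 kg/(m^2*s)


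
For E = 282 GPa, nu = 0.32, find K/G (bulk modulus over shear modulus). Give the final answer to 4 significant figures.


G = E / (2*(1+nu))
G = 282 / (2*(1+0.32)) = 106.818 GPa
K = E / (3*(1-2*nu))
K = 282 / (3*(1-2*0.32)) = 261.111 GPa
K/G = 261.111 / 106.818 = 2.444


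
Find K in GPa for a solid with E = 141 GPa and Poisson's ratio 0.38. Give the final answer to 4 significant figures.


K = E / (3*(1-2*nu))
K = 141 / (3*(1-2*0.38))
K = 195.8 GPa


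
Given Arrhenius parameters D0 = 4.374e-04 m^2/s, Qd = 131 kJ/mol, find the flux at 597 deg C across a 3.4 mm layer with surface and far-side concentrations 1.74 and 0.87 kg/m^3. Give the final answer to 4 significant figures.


Step 1: D = D0 * exp(-Qd/(R*T))
T = 597 + 273.15 = 870.15 K
D = 4.374e-04 * exp(-131e3 / (8.314 * 870.15)) = 5.98046e-12 m^2/s
Step 2: J = D * (C1 - C2) / dx
J = 5.98046e-12 * (1.74 - 0.87) / 3.4e-03
J = 1.53e-09 kg/(m^2*s)


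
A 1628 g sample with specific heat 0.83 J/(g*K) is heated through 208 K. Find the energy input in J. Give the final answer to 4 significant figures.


Q = m * cp * dT
Q = 1628 * 0.83 * 208
Q = 281100 J


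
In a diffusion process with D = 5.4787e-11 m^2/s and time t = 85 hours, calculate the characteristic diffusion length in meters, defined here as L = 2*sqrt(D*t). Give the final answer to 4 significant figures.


t = 85 hr = 306000 s
Diffusion length = 2*sqrt(D*t)
= 2*sqrt(5.4787e-11 * 306000)
= 8.189e-03 m


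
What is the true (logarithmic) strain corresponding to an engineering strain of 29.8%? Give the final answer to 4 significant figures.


epsilon_true = ln(1 + epsilon_eng)
epsilon_true = ln(1 + 0.298)
epsilon_true = 0.2608


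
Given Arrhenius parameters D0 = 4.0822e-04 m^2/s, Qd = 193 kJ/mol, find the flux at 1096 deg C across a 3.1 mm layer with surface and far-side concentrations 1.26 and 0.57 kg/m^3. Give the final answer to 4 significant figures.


Step 1: D = D0 * exp(-Qd/(R*T))
T = 1096 + 273.15 = 1369.15 K
D = 4.0822e-04 * exp(-193e3 / (8.314 * 1369.15)) = 1.7679e-11 m^2/s
Step 2: J = D * (C1 - C2) / dx
J = 1.7679e-11 * (1.26 - 0.57) / 3.1e-03
J = 3.935e-09 kg/(m^2*s)


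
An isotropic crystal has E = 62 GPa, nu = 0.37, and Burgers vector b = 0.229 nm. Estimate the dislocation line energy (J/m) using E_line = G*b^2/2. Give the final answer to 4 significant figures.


Step 1: G = E / (2*(1+nu))
G = 62 / (2*(1+0.37)) = 22.6277 GPa = 2.26277e+10 Pa
Step 2: E_line = G*b^2/2
b = 0.229 nm = 2.29e-10 m
E_line = 0.5 * 2.26277e+10 * (2.29e-10)^2 = 5.933e-10 J/m


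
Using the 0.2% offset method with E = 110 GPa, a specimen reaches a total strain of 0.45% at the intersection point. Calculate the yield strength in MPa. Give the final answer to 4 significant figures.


Offset strain = 0.002
Elastic strain at yield = total_strain - offset = 4.5e-03 - 0.002 = 2.5e-03
sigma_y = E * elastic_strain = 110000 * 2.5e-03
sigma_y = 275 MPa


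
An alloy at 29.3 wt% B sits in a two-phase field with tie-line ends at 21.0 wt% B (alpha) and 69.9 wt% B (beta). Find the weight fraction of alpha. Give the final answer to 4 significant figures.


f_alpha = (C_beta - C0) / (C_beta - C_alpha)
f_alpha = (69.9 - 29.3) / (69.9 - 21.0)
f_alpha = 0.8303


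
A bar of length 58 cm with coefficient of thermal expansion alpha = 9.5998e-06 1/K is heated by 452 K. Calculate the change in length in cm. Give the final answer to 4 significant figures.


dL = L0 * alpha * dT
dL = 58 * 9.5998e-06 * 452
dL = 0.2517 cm


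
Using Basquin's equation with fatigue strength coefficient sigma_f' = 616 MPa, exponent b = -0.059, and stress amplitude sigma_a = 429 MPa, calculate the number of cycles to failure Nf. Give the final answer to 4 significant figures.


sigma_a = sigma_f' * (2*Nf)^b
2*Nf = (sigma_a / sigma_f')^(1/b)
2*Nf = (429 / 616)^(1/-0.059)
2*Nf = 460.372
Nf = 230.2 cycles


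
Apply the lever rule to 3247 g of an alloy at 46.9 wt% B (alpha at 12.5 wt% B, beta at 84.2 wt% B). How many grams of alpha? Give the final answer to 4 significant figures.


f_alpha = (C_beta - C0) / (C_beta - C_alpha)
f_alpha = (84.2 - 46.9) / (84.2 - 12.5) = 0.520223
m_alpha = f_alpha * m_total = 0.520223 * 3247 = 1689 g


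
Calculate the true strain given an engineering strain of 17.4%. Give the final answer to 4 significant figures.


epsilon_true = ln(1 + epsilon_eng)
epsilon_true = ln(1 + 0.174)
epsilon_true = 0.1604


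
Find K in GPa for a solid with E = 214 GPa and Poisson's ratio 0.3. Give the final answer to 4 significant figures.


K = E / (3*(1-2*nu))
K = 214 / (3*(1-2*0.3))
K = 178.3 GPa


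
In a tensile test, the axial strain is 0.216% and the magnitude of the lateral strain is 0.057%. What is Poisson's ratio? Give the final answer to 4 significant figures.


nu = -epsilon_lat / epsilon_axial
Lateral strain is contraction (negative), so using magnitudes:
nu = 0.057 / 0.216
nu = 0.2639


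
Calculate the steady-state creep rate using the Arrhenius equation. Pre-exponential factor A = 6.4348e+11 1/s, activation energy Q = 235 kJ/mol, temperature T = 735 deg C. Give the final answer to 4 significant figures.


rate = A * exp(-Q / (R*T))
T = 735 + 273.15 = 1008.15 K
rate = 6.4348e+11 * exp(-235e3 / (8.314 * 1008.15))
rate = 0.4287 1/s


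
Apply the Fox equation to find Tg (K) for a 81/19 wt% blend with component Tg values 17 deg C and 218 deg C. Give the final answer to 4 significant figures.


1/Tg = w1/Tg1 + w2/Tg2 (in Kelvin)
Tg1 = 290.15 K, Tg2 = 491.15 K
1/Tg = 0.81/290.15 + 0.19/491.15
Tg = 314.6 K


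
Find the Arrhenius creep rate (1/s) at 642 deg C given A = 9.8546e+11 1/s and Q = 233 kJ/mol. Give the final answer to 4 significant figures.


rate = A * exp(-Q / (R*T))
T = 642 + 273.15 = 915.15 K
rate = 9.8546e+11 * exp(-233e3 / (8.314 * 915.15))
rate = 0.04944 1/s


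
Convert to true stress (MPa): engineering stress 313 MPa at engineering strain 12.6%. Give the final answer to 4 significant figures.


sigma_true = sigma_eng * (1 + epsilon_eng)
sigma_true = 313 * (1 + 0.126)
sigma_true = 352.4 MPa


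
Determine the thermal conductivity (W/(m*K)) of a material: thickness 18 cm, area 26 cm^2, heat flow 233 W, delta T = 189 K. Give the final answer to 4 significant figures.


k = Q*L / (A*dT)
L = 0.18 m, A = 2.6e-03 m^2
k = 233 * 0.18 / (2.6e-03 * 189)
k = 85.35 W/(m*K)


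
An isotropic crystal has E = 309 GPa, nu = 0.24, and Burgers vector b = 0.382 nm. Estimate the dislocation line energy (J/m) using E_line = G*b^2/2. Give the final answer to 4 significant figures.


Step 1: G = E / (2*(1+nu))
G = 309 / (2*(1+0.24)) = 124.597 GPa = 1.24597e+11 Pa
Step 2: E_line = G*b^2/2
b = 0.382 nm = 3.82e-10 m
E_line = 0.5 * 1.24597e+11 * (3.82e-10)^2 = 9.091e-09 J/m


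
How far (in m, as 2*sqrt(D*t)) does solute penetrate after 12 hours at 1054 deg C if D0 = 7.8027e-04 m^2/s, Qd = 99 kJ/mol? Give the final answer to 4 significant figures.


Step 1: D = D0 * exp(-Qd/(R*T))
T = 1327.15 K
D = 7.8027e-04 * exp(-99e3 / (8.314 * 1327.15)) = 9.89948e-08 m^2/s
Step 2: L = 2*sqrt(D*t)
t = 12 h = 43200 s
L = 2*sqrt(9.89948e-08 * 43200) = 0.1308 m


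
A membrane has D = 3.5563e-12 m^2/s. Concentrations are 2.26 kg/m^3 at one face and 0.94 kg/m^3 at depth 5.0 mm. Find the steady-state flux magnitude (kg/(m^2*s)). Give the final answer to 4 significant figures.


J = -D * (dC/dx) = D * (C1 - C2) / dx
J = 3.5563e-12 * (2.26 - 0.94) / 5e-03
J = 9.389e-10 kg/(m^2*s)


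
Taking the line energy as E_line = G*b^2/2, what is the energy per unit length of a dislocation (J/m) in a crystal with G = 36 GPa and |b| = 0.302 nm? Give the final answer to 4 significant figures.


E = G*b^2/2
b = 0.302 nm = 3.02e-10 m
G = 36 GPa = 3.6e+10 Pa
E = 0.5 * 3.6e+10 * (3.02e-10)^2
E = 1.642e-09 J/m


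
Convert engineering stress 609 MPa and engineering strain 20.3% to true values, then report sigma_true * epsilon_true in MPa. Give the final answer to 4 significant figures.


sigma_true = sigma_eng * (1 + epsilon_eng)
sigma_true = 609 * (1 + 0.203) = 732.627 MPa
epsilon_true = ln(1 + epsilon_eng)
epsilon_true = ln(1 + 0.203) = 0.184818
sigma_true * epsilon_true = 732.627 * 0.184818 = 135.4 MPa


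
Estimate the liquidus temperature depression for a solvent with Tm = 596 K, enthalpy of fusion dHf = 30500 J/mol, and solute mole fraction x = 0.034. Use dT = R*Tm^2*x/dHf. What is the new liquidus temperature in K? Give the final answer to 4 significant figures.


dT = R*Tm^2*x / dHf
dT = 8.314 * 596^2 * 0.034 / 30500
dT = 3.29217 K
T_new = 596 - 3.29217 = 592.7 K


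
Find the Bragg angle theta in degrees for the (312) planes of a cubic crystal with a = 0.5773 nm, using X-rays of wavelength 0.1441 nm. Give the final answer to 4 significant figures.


d = a / sqrt(h^2+k^2+l^2)
d = 0.5773 / sqrt(14) = 0.15429 nm
lambda = 2*d*sin(theta)  =>  sin(theta) = lambda / (2*d)
sin(theta) = 0.1441 / (2 * 0.15429) = 0.466978
theta = 27.84 deg


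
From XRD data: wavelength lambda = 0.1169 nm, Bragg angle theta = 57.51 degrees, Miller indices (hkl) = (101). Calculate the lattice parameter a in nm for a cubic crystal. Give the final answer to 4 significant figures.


d = lambda / (2*sin(theta))
d = 0.1169 / (2*sin(57.51 deg))
d = 0.0692958 nm
a = d * sqrt(h^2+k^2+l^2) = 0.0692958 * sqrt(2)
a = 0.098 nm


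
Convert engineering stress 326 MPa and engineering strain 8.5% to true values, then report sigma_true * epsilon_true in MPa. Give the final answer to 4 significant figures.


sigma_true = sigma_eng * (1 + epsilon_eng)
sigma_true = 326 * (1 + 0.085) = 353.71 MPa
epsilon_true = ln(1 + epsilon_eng)
epsilon_true = ln(1 + 0.085) = 0.08158
sigma_true * epsilon_true = 353.71 * 0.08158 = 28.86 MPa


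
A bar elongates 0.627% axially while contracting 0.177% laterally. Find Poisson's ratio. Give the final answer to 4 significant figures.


nu = -epsilon_lat / epsilon_axial
Lateral strain is contraction (negative), so using magnitudes:
nu = 0.177 / 0.627
nu = 0.2823


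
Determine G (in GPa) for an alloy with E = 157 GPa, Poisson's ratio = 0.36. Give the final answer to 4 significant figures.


G = E / (2*(1+nu))
G = 157 / (2*(1+0.36))
G = 57.72 GPa


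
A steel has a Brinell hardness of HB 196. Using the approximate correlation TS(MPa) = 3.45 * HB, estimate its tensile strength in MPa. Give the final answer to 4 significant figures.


TS (MPa) = 3.45 * HB
TS = 3.45 * 196
TS = 676.2 MPa


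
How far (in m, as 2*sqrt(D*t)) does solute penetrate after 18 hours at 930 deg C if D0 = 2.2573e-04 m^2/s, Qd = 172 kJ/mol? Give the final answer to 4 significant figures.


Step 1: D = D0 * exp(-Qd/(R*T))
T = 1203.15 K
D = 2.2573e-04 * exp(-172e3 / (8.314 * 1203.15)) = 7.69053e-12 m^2/s
Step 2: L = 2*sqrt(D*t)
t = 18 h = 64800 s
L = 2*sqrt(7.69053e-12 * 64800) = 1.412e-03 m


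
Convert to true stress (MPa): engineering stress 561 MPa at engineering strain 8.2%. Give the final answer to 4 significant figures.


sigma_true = sigma_eng * (1 + epsilon_eng)
sigma_true = 561 * (1 + 0.082)
sigma_true = 607 MPa


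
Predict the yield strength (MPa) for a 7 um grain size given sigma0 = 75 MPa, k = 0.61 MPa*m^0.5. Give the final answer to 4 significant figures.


sigma_y = sigma0 + k / sqrt(d)
d = 7 um = 7e-06 m
sigma_y = 75 + 0.61 / sqrt(7e-06)
sigma_y = 305.6 MPa


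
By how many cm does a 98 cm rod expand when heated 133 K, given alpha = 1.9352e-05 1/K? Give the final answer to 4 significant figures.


dL = L0 * alpha * dT
dL = 98 * 1.9352e-05 * 133
dL = 0.2522 cm


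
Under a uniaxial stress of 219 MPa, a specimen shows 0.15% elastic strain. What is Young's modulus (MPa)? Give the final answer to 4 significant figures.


E = sigma / epsilon
epsilon = 0.15% = 1.5e-03
E = 219 / 1.5e-03
E = 146000 MPa


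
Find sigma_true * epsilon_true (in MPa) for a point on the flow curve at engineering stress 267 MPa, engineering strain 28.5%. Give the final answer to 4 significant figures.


sigma_true = sigma_eng * (1 + epsilon_eng)
sigma_true = 267 * (1 + 0.285) = 343.095 MPa
epsilon_true = ln(1 + epsilon_eng)
epsilon_true = ln(1 + 0.285) = 0.250759
sigma_true * epsilon_true = 343.095 * 0.250759 = 86.03 MPa


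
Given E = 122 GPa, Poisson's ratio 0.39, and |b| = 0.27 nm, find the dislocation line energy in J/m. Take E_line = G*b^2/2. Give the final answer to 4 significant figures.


Step 1: G = E / (2*(1+nu))
G = 122 / (2*(1+0.39)) = 43.8849 GPa = 4.38849e+10 Pa
Step 2: E_line = G*b^2/2
b = 0.27 nm = 2.7e-10 m
E_line = 0.5 * 4.38849e+10 * (2.7e-10)^2 = 1.6e-09 J/m


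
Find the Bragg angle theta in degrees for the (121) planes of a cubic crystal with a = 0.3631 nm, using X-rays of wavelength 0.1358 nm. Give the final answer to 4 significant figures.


d = a / sqrt(h^2+k^2+l^2)
d = 0.3631 / sqrt(6) = 0.148235 nm
lambda = 2*d*sin(theta)  =>  sin(theta) = lambda / (2*d)
sin(theta) = 0.1358 / (2 * 0.148235) = 0.458057
theta = 27.26 deg


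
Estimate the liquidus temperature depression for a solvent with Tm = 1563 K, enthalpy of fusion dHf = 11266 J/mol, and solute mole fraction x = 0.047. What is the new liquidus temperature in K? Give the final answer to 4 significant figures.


dT = R*Tm^2*x / dHf
dT = 8.314 * 1563^2 * 0.047 / 11266
dT = 84.7337 K
T_new = 1563 - 84.7337 = 1478 K


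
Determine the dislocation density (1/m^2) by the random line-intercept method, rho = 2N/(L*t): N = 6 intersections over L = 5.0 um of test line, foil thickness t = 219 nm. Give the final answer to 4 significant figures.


rho = 2N / (L * t)
L = 5.0 um = 5e-06 m, t = 219 nm = 2.19e-07 m
rho = 2 * 6 / (5e-06 * 2.19e-07)
rho = 1.096e+13 1/m^2


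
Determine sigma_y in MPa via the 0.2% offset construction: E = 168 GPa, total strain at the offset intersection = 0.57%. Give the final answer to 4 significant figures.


Offset strain = 0.002
Elastic strain at yield = total_strain - offset = 5.7e-03 - 0.002 = 3.7e-03
sigma_y = E * elastic_strain = 168000 * 3.7e-03
sigma_y = 621.6 MPa


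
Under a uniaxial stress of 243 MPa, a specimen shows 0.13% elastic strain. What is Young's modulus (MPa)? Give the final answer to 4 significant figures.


E = sigma / epsilon
epsilon = 0.13% = 1.3e-03
E = 243 / 1.3e-03
E = 186900 MPa


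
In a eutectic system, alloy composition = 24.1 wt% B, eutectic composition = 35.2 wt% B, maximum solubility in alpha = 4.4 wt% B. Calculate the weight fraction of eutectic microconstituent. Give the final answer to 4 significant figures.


f_primary = (C_e - C0) / (C_e - C_alpha_max)
f_primary = (35.2 - 24.1) / (35.2 - 4.4)
f_primary = 0.36039
f_eutectic = 1 - 0.36039 = 0.6396


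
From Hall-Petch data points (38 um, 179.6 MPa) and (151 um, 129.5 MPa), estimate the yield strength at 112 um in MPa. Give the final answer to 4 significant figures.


sigma_y = sigma0 + k / sqrt(d)
1/sqrt(d1) = 1/sqrt(3.8e-05) = 162.221;  1/sqrt(d2) = 81.3788
k = (sigma1 - sigma2) / (1/sqrt(d1) - 1/sqrt(d2)) = (179.6 - 129.5) / (162.221 - 81.3788) = 0.619723 MPa*m^0.5
sigma0 = sigma1 - k/sqrt(d1) = 179.6 - 0.619723*162.221 = 79.0677 MPa
sigma_y(d3) = 79.0677 + 0.619723 / sqrt(1.12e-04) = 137.6 MPa


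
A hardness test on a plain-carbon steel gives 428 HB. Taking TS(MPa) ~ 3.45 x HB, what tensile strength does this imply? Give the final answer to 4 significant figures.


TS (MPa) = 3.45 * HB
TS = 3.45 * 428
TS = 1477 MPa


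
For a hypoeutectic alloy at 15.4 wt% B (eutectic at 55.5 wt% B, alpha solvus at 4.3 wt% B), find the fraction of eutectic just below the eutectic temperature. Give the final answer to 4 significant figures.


f_primary = (C_e - C0) / (C_e - C_alpha_max)
f_primary = (55.5 - 15.4) / (55.5 - 4.3)
f_primary = 0.783203
f_eutectic = 1 - 0.783203 = 0.2168


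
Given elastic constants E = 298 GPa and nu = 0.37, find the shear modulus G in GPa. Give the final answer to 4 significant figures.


G = E / (2*(1+nu))
G = 298 / (2*(1+0.37))
G = 108.8 GPa


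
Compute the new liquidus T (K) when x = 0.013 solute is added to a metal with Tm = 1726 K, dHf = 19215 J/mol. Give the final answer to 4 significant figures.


dT = R*Tm^2*x / dHf
dT = 8.314 * 1726^2 * 0.013 / 19215
dT = 16.7569 K
T_new = 1726 - 16.7569 = 1709 K


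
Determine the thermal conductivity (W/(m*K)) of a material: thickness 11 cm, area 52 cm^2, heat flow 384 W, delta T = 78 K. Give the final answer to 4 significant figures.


k = Q*L / (A*dT)
L = 0.11 m, A = 5.2e-03 m^2
k = 384 * 0.11 / (5.2e-03 * 78)
k = 104.1 W/(m*K)


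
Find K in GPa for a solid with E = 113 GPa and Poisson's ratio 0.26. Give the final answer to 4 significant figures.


K = E / (3*(1-2*nu))
K = 113 / (3*(1-2*0.26))
K = 78.47 GPa


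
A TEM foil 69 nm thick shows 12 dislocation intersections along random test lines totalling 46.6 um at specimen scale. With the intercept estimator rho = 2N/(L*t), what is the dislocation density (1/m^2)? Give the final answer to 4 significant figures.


rho = 2N / (L * t)
L = 46.6 um = 4.66e-05 m, t = 69 nm = 6.9e-08 m
rho = 2 * 12 / (4.66e-05 * 6.9e-08)
rho = 7.464e+12 1/m^2


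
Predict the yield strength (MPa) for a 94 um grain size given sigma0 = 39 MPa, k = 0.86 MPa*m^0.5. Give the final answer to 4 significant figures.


sigma_y = sigma0 + k / sqrt(d)
d = 94 um = 9.4e-05 m
sigma_y = 39 + 0.86 / sqrt(9.4e-05)
sigma_y = 127.7 MPa


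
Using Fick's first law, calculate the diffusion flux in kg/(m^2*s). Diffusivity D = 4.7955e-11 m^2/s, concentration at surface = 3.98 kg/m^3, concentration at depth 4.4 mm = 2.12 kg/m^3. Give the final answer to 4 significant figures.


J = -D * (dC/dx) = D * (C1 - C2) / dx
J = 4.7955e-11 * (3.98 - 2.12) / 4.4e-03
J = 2.027e-08 kg/(m^2*s)


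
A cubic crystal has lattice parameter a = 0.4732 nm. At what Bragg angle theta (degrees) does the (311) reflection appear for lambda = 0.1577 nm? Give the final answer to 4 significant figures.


d = a / sqrt(h^2+k^2+l^2)
d = 0.4732 / sqrt(11) = 0.142675 nm
lambda = 2*d*sin(theta)  =>  sin(theta) = lambda / (2*d)
sin(theta) = 0.1577 / (2 * 0.142675) = 0.552654
theta = 33.55 deg


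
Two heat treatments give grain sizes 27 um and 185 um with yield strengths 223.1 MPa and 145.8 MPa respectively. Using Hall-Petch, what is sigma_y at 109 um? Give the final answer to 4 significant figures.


sigma_y = sigma0 + k / sqrt(d)
1/sqrt(d1) = 1/sqrt(2.7e-05) = 192.45;  1/sqrt(d2) = 73.5215
k = (sigma1 - sigma2) / (1/sqrt(d1) - 1/sqrt(d2)) = (223.1 - 145.8) / (192.45 - 73.5215) = 0.64997 MPa*m^0.5
sigma0 = sigma1 - k/sqrt(d1) = 223.1 - 0.64997*192.45 = 98.0133 MPa
sigma_y(d3) = 98.0133 + 0.64997 / sqrt(1.09e-04) = 160.3 MPa


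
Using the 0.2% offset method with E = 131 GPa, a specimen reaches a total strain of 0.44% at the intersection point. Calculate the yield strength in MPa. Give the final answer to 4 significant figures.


Offset strain = 0.002
Elastic strain at yield = total_strain - offset = 4.4e-03 - 0.002 = 2.4e-03
sigma_y = E * elastic_strain = 131000 * 2.4e-03
sigma_y = 314.4 MPa


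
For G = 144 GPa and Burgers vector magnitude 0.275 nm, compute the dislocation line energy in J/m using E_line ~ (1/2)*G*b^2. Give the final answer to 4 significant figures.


E = G*b^2/2
b = 0.275 nm = 2.75e-10 m
G = 144 GPa = 1.44e+11 Pa
E = 0.5 * 1.44e+11 * (2.75e-10)^2
E = 5.445e-09 J/m


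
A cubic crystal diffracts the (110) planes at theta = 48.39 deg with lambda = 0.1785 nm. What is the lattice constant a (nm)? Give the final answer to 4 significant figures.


d = lambda / (2*sin(theta))
d = 0.1785 / (2*sin(48.39 deg))
d = 0.119369 nm
a = d * sqrt(h^2+k^2+l^2) = 0.119369 * sqrt(2)
a = 0.1688 nm


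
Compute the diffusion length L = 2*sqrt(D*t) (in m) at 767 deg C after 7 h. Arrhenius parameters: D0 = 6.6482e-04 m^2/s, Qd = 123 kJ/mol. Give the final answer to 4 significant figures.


Step 1: D = D0 * exp(-Qd/(R*T))
T = 1040.15 K
D = 6.6482e-04 * exp(-123e3 / (8.314 * 1040.15)) = 4.42202e-10 m^2/s
Step 2: L = 2*sqrt(D*t)
t = 7 h = 25200 s
L = 2*sqrt(4.42202e-10 * 25200) = 6.676e-03 m


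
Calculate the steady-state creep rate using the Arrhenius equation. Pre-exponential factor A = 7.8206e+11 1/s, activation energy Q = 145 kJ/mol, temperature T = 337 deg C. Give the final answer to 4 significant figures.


rate = A * exp(-Q / (R*T))
T = 337 + 273.15 = 610.15 K
rate = 7.8206e+11 * exp(-145e3 / (8.314 * 610.15))
rate = 0.3016 1/s


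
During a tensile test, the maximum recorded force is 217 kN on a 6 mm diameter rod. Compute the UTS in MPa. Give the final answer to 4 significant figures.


A0 = pi*(d/2)^2 = pi*(6/2)^2 = 28.2743 mm^2
UTS = F_max / A0 = 217*1000 / 28.2743
UTS = 7675 MPa


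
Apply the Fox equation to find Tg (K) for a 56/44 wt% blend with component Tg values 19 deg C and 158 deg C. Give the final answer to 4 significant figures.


1/Tg = w1/Tg1 + w2/Tg2 (in Kelvin)
Tg1 = 292.15 K, Tg2 = 431.15 K
1/Tg = 0.56/292.15 + 0.44/431.15
Tg = 340.4 K


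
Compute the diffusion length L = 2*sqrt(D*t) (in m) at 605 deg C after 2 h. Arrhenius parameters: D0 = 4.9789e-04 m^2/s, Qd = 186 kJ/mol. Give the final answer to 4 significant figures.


Step 1: D = D0 * exp(-Qd/(R*T))
T = 878.15 K
D = 4.9789e-04 * exp(-186e3 / (8.314 * 878.15)) = 4.29508e-15 m^2/s
Step 2: L = 2*sqrt(D*t)
t = 2 h = 7200 s
L = 2*sqrt(4.29508e-15 * 7200) = 1.112e-05 m


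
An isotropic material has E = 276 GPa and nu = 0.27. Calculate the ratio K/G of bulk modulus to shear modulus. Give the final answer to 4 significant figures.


G = E / (2*(1+nu))
G = 276 / (2*(1+0.27)) = 108.661 GPa
K = E / (3*(1-2*nu))
K = 276 / (3*(1-2*0.27)) = 200 GPa
K/G = 200 / 108.661 = 1.841


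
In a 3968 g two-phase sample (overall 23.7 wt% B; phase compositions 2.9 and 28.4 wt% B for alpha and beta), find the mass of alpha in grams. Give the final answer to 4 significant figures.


f_alpha = (C_beta - C0) / (C_beta - C_alpha)
f_alpha = (28.4 - 23.7) / (28.4 - 2.9) = 0.184314
m_alpha = f_alpha * m_total = 0.184314 * 3968 = 731.4 g


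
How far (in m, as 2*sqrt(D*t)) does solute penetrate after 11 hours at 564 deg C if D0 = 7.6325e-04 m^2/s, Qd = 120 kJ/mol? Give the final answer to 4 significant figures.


Step 1: D = D0 * exp(-Qd/(R*T))
T = 837.15 K
D = 7.6325e-04 * exp(-120e3 / (8.314 * 837.15)) = 2.48257e-11 m^2/s
Step 2: L = 2*sqrt(D*t)
t = 11 h = 39600 s
L = 2*sqrt(2.48257e-11 * 39600) = 1.983e-03 m


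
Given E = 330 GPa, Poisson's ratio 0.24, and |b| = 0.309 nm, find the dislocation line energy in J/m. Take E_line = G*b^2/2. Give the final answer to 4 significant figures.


Step 1: G = E / (2*(1+nu))
G = 330 / (2*(1+0.24)) = 133.065 GPa = 1.33065e+11 Pa
Step 2: E_line = G*b^2/2
b = 0.309 nm = 3.09e-10 m
E_line = 0.5 * 1.33065e+11 * (3.09e-10)^2 = 6.353e-09 J/m


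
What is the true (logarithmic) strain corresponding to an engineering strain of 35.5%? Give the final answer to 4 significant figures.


epsilon_true = ln(1 + epsilon_eng)
epsilon_true = ln(1 + 0.355)
epsilon_true = 0.3038


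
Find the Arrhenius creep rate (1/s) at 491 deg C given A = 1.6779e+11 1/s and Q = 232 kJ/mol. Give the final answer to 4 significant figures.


rate = A * exp(-Q / (R*T))
T = 491 + 273.15 = 764.15 K
rate = 1.6779e+11 * exp(-232e3 / (8.314 * 764.15))
rate = 2.32e-05 1/s


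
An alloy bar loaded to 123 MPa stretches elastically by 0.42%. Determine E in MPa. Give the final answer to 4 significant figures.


E = sigma / epsilon
epsilon = 0.42% = 4.2e-03
E = 123 / 4.2e-03
E = 29290 MPa


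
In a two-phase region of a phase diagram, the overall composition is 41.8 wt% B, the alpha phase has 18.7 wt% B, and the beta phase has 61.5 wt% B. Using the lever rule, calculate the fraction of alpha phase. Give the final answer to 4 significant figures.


f_alpha = (C_beta - C0) / (C_beta - C_alpha)
f_alpha = (61.5 - 41.8) / (61.5 - 18.7)
f_alpha = 0.4603


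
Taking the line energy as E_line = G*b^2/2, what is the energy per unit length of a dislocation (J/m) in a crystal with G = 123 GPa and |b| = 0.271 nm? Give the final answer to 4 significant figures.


E = G*b^2/2
b = 0.271 nm = 2.71e-10 m
G = 123 GPa = 1.23e+11 Pa
E = 0.5 * 1.23e+11 * (2.71e-10)^2
E = 4.517e-09 J/m


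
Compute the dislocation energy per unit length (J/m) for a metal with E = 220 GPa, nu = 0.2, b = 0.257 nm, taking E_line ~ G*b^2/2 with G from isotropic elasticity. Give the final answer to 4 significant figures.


Step 1: G = E / (2*(1+nu))
G = 220 / (2*(1+0.2)) = 91.6667 GPa = 9.16667e+10 Pa
Step 2: E_line = G*b^2/2
b = 0.257 nm = 2.57e-10 m
E_line = 0.5 * 9.16667e+10 * (2.57e-10)^2 = 3.027e-09 J/m


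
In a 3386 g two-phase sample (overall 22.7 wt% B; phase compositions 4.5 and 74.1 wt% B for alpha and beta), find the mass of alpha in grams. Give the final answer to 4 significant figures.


f_alpha = (C_beta - C0) / (C_beta - C_alpha)
f_alpha = (74.1 - 22.7) / (74.1 - 4.5) = 0.738506
m_alpha = f_alpha * m_total = 0.738506 * 3386 = 2501 g


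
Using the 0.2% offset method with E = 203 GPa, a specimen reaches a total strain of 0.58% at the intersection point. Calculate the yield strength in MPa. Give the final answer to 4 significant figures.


Offset strain = 0.002
Elastic strain at yield = total_strain - offset = 5.8e-03 - 0.002 = 3.8e-03
sigma_y = E * elastic_strain = 203000 * 3.8e-03
sigma_y = 771.4 MPa


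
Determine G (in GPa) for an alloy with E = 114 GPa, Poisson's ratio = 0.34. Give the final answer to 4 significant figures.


G = E / (2*(1+nu))
G = 114 / (2*(1+0.34))
G = 42.54 GPa


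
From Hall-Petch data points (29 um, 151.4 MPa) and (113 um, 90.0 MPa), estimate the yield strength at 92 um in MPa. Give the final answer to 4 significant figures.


sigma_y = sigma0 + k / sqrt(d)
1/sqrt(d1) = 1/sqrt(2.9e-05) = 185.695;  1/sqrt(d2) = 94.0721
k = (sigma1 - sigma2) / (1/sqrt(d1) - 1/sqrt(d2)) = (151.4 - 90.0) / (185.695 - 94.0721) = 0.670136 MPa*m^0.5
sigma0 = sigma1 - k/sqrt(d1) = 151.4 - 0.670136*185.695 = 26.9589 MPa
sigma_y(d3) = 26.9589 + 0.670136 / sqrt(9.2e-05) = 96.83 MPa


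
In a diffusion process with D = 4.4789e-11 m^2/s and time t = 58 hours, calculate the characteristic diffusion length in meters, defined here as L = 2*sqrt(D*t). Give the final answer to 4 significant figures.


t = 58 hr = 208800 s
Diffusion length = 2*sqrt(D*t)
= 2*sqrt(4.4789e-11 * 208800)
= 6.116e-03 m


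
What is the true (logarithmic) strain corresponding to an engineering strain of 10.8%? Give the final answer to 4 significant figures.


epsilon_true = ln(1 + epsilon_eng)
epsilon_true = ln(1 + 0.108)
epsilon_true = 0.1026


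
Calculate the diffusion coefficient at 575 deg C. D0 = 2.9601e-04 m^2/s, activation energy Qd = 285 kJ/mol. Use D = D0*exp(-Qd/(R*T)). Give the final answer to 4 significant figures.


D = D0 * exp(-Qd / (R*T))
T = 848.15 K
D = 2.9601e-04 * exp(-285e3 / (8.314 * 848.15))
D = 8.289e-22 m^2/s


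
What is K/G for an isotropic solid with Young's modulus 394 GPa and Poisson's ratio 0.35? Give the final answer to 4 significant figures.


G = E / (2*(1+nu))
G = 394 / (2*(1+0.35)) = 145.926 GPa
K = E / (3*(1-2*nu))
K = 394 / (3*(1-2*0.35)) = 437.778 GPa
K/G = 437.778 / 145.926 = 3


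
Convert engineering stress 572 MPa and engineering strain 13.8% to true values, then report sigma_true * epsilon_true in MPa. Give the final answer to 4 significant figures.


sigma_true = sigma_eng * (1 + epsilon_eng)
sigma_true = 572 * (1 + 0.138) = 650.936 MPa
epsilon_true = ln(1 + epsilon_eng)
epsilon_true = ln(1 + 0.138) = 0.129272
sigma_true * epsilon_true = 650.936 * 0.129272 = 84.15 MPa


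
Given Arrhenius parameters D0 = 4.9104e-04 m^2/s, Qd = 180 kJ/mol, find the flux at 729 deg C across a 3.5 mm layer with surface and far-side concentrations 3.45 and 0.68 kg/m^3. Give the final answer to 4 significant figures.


Step 1: D = D0 * exp(-Qd/(R*T))
T = 729 + 273.15 = 1002.15 K
D = 4.9104e-04 * exp(-180e3 / (8.314 * 1002.15)) = 2.0357e-13 m^2/s
Step 2: J = D * (C1 - C2) / dx
J = 2.0357e-13 * (3.45 - 0.68) / 3.5e-03
J = 1.611e-10 kg/(m^2*s)


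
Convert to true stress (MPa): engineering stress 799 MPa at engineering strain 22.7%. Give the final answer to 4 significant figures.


sigma_true = sigma_eng * (1 + epsilon_eng)
sigma_true = 799 * (1 + 0.227)
sigma_true = 980.4 MPa


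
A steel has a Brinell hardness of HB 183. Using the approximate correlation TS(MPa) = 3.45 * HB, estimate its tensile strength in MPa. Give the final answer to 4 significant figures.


TS (MPa) = 3.45 * HB
TS = 3.45 * 183
TS = 631.4 MPa


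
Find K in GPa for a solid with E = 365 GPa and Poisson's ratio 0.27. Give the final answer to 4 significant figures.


K = E / (3*(1-2*nu))
K = 365 / (3*(1-2*0.27))
K = 264.5 GPa


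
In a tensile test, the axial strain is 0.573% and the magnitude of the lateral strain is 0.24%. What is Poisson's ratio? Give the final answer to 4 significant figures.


nu = -epsilon_lat / epsilon_axial
Lateral strain is contraction (negative), so using magnitudes:
nu = 0.24 / 0.573
nu = 0.4188


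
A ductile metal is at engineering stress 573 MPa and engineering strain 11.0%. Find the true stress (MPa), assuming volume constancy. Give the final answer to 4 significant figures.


sigma_true = sigma_eng * (1 + epsilon_eng)
sigma_true = 573 * (1 + 0.11)
sigma_true = 636 MPa
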